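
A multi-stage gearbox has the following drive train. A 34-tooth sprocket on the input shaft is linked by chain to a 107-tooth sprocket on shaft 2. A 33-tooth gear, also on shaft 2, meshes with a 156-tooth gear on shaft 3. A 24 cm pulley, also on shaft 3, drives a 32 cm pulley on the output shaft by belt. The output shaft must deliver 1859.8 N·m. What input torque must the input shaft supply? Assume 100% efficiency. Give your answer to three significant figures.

93.8 N·m

Overall ratio R = 3.1471 × 4.7273 × 1.3333 = 19.836.
Input torque = output torque / R = 1859.8 / 19.836 = 93.759 N·m.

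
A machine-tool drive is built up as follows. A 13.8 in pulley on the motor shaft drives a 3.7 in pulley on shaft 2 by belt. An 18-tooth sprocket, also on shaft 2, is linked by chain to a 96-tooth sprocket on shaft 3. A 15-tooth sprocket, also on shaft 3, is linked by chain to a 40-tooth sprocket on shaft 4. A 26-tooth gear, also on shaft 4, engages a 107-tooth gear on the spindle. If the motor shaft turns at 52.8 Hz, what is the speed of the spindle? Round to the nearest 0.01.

belt 3.7/13.8 = 0.26812 → 52.8/0.26812 = 196.93 Hz
chain 96/18 = 5.3333 → 196.93/5.3333 = 36.924 Hz
chain 40/15 = 2.6667 → 36.924/2.6667 = 13.847 Hz
gear mesh 107/26 = 4.1154 → 13.847/4.1154 = 3.3646 Hz

3.36 Hz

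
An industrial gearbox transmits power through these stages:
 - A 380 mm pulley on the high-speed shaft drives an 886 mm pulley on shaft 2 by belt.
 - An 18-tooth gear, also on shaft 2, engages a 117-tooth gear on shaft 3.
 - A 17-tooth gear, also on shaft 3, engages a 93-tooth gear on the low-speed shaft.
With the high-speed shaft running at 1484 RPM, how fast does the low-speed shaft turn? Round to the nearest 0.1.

17.9 RPM

belt 886/380 = 2.3316 → 1484/2.3316 = 636.48 RPM
gear mesh 117/18 = 6.5 → 636.48/6.5 = 97.92 RPM
gear mesh 93/17 = 5.4706 → 97.92/5.4706 = 17.899 RPM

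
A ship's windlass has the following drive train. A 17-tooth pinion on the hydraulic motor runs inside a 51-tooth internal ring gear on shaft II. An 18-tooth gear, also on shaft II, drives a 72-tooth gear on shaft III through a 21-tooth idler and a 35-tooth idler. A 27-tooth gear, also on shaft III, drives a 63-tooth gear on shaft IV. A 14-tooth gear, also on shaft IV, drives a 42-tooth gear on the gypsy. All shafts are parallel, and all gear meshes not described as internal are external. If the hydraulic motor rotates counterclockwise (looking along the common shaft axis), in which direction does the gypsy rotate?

clockwise

the hydraulic motor → shaft II: internal mesh, same direction → CCW.
shaft II → shaft III: driver → idler → idler → driven is 3 external meshes, 3 reversals → CW.
shaft III → shaft IV: external mesh, 1 reversal → CCW.
shaft IV → the gypsy: external mesh, 1 reversal → CW.
5 reversals in total — an odd number — so the gypsy turns opposite to the hydraulic motor.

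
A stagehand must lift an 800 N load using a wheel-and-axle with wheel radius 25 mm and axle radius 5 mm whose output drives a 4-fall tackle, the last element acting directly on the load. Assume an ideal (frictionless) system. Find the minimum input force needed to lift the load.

Wheel-and-axle MA = R/r = 25/5 = 5.
Block-and-tackle MA = number of supporting rope parts = 4.
Combined ideal MA = 5 × 4 = 20.
Effort = load / MA = 800 / 20 = 40 N.

40 N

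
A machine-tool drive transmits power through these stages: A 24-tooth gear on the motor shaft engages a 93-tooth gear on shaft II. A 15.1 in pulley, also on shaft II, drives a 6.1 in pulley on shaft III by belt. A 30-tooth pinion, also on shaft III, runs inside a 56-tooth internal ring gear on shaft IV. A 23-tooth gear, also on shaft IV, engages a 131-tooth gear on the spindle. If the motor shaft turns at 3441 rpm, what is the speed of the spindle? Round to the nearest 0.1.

206.8 rpm

the motor shaft → shaft II (gear mesh, 93/24): 3441 ÷ 3.875 = 888 rpm
shaft II → shaft III (belt, 6.1/15.1): 888 ÷ 0.40397 = 2198.2 rpm
shaft III → shaft IV (internal gear, 56/30): 2198.2 ÷ 1.8667 = 1177.6 rpm
shaft IV → the spindle (gear mesh, 131/23): 1177.6 ÷ 5.6957 = 206.75 rpm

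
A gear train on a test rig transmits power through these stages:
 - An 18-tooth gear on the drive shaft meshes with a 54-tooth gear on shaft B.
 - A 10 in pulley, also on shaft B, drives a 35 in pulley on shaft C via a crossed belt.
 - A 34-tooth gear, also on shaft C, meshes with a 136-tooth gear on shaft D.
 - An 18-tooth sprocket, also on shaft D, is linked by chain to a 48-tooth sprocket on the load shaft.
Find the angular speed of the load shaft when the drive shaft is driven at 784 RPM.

gear mesh 54/18 = 3 → 784/3 = 261.33 RPM
belt 35/10 = 3.5 → 261.33/3.5 = 74.667 RPM
gear mesh 136/34 = 4 → 74.667/4 = 18.667 RPM
chain 48/18 = 2.6667 → 18.667/2.6667 = 7 RPM

7 RPM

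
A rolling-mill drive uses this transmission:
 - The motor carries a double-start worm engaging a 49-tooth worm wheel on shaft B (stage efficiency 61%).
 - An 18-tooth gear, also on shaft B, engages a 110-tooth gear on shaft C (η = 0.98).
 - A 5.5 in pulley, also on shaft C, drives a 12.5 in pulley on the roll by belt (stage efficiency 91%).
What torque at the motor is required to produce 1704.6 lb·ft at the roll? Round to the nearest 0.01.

9.21 lb·ft

Overall ratio R = 24.5 × 6.1111 × 2.2727 = 340.28; overall efficiency η = 0.61 × 0.98 × 0.91 = 0.5440.
Input torque = output torque / (R × η) = 1704.6 / (340.28 × 0.5440) = 9.2086 lb·ft.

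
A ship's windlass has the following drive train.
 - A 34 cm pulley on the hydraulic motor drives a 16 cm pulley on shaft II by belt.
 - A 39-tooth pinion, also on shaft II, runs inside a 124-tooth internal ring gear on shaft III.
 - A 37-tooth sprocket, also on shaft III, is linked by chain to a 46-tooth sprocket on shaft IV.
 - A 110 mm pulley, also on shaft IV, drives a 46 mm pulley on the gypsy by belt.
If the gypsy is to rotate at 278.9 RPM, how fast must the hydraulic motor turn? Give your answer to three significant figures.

217 RPM

Overall ratio R = 0.47059 × 3.1795 × 1.2432 × 0.41818 = 0.77789.
Required input speed = output speed × R = 278.9 × 0.77789 = 216.95 RPM.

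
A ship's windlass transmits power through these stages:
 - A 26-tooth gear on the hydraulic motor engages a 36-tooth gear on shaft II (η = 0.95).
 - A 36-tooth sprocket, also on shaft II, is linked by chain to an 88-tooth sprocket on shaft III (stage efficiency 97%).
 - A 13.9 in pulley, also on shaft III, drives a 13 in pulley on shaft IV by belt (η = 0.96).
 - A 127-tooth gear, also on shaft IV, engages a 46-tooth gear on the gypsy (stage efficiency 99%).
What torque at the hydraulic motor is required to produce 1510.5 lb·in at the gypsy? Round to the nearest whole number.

1504 lb·in

Overall ratio R = 1.3846 × 2.4444 × 0.93525 × 0.3622 = 1.1465; overall efficiency η = 0.95 × 0.97 × 0.96 × 0.99 = 0.8758.
Input torque = output torque / (R × η) = 1510.5 / (1.1465 × 0.8758) = 1504.3 lb·in.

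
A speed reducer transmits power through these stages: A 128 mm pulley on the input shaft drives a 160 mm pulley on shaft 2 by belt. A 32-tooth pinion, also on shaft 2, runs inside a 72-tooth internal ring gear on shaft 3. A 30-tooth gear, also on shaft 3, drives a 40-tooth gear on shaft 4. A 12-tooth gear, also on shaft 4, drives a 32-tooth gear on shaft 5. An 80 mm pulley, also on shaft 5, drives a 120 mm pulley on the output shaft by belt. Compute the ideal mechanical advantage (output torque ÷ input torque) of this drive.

15

Each stage contributes driven/driver: belt 160/128 = 1.25, internal gear 72/32 = 2.25, gear mesh 40/30 = 1.3333, gear mesh 32/12 = 2.6667, belt 120/80 = 1.5.
Overall: 1.25 × 2.25 × 1.3333 × 2.6667 × 1.5 = 15.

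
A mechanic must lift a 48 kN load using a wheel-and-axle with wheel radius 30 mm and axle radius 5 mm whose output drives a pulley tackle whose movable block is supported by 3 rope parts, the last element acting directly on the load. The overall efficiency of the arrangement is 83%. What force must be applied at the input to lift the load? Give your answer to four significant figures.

Wheel-and-axle MA = R/r = 30/5 = 6.
Block-and-tackle MA = number of supporting rope parts = 3.
Combined ideal MA = 6 × 3 = 18.
Actual MA = 18 × 0.83 = 14.94.
Effort = load / actual MA = 48 / 14.94 = 3.2129 kN.

3.213 kN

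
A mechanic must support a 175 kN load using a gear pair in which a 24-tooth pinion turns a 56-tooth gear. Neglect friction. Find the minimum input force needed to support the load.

75 kN

Gear pair MA = 56/24 = 2.3333.
Effort = load / MA = 175 / 2.3333 = 75 kN.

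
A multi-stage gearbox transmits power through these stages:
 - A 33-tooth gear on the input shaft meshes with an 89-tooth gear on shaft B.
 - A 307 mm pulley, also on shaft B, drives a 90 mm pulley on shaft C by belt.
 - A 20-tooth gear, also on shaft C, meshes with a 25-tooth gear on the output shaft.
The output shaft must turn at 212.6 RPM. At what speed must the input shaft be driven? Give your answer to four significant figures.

210.1 RPM

Overall ratio R = 2.697 × 0.29316 × 1.25 = 0.9883.
Required input speed = output speed × R = 212.6 × 0.9883 = 210.11 RPM.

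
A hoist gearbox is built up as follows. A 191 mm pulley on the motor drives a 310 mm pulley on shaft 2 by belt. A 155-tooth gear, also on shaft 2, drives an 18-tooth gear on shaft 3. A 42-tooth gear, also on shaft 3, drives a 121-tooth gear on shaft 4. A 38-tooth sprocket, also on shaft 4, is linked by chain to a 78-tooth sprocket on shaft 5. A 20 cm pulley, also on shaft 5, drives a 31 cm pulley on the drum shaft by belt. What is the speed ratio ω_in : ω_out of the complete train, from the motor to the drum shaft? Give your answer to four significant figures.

Each stage contributes driven/driver: belt 310/191 = 1.623, gear mesh 18/155 = 0.11613, gear mesh 121/42 = 2.881, chain 78/38 = 2.0526, belt 31/20 = 1.55.
Overall: 1.623 × 0.11613 × 2.881 × 2.0526 × 1.55 = 1.7276.

1.728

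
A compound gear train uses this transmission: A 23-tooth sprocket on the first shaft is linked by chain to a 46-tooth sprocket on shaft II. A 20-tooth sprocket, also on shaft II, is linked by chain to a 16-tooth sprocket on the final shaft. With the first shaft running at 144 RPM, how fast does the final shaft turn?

chain 46/23 = 2 → 144/2 = 72 RPM
chain 16/20 = 0.8 → 72/0.8 = 90 RPM

90 RPM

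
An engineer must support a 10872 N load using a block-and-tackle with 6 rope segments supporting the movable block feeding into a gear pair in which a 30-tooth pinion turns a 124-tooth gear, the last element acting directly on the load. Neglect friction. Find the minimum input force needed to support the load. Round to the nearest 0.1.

438.4 N

Block-and-tackle MA = number of supporting rope parts = 6.
Gear pair MA = 124/30 = 4.1333.
Combined ideal MA = 6 × 4.1333 = 24.8.
Effort = load / MA = 10872 / 24.8 = 438.39 N.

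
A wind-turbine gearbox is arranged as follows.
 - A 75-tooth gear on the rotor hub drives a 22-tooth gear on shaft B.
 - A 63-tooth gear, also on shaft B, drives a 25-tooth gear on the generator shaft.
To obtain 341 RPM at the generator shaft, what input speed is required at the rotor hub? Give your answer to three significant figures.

39.7 RPM

Overall ratio R = 0.29333 × 0.39683 = 0.1164.
Required input speed = output speed × R = 341 × 0.1164 = 39.693 RPM.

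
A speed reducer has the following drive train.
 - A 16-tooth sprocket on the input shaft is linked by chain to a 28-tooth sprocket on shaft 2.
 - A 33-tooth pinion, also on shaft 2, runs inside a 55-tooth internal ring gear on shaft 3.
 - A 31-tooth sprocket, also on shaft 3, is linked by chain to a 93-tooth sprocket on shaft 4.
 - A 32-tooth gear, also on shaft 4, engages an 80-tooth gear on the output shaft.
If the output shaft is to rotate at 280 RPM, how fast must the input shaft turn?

Overall ratio R = 1.75 × 1.6667 × 3 × 2.5 = 21.875.
Required input speed = output speed × R = 280 × 21.875 = 6125 RPM.

6125 RPM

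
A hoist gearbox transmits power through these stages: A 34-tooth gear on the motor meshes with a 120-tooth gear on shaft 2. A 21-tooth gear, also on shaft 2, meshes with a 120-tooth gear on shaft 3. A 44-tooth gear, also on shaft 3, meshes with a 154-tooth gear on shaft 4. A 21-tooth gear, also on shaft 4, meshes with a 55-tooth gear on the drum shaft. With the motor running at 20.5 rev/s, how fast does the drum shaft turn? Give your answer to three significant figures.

0.111 rev/s

the motor → shaft 2 (gear mesh, 120/34): 20.5 ÷ 3.5294 = 5.8083 rev/s
shaft 2 → shaft 3 (gear mesh, 120/21): 5.8083 ÷ 5.7143 = 1.0165 rev/s
shaft 3 → shaft 4 (gear mesh, 154/44): 1.0165 ÷ 3.5 = 0.29042 rev/s
shaft 4 → the drum shaft (gear mesh, 55/21): 0.29042 ÷ 2.619 = 0.11089 rev/s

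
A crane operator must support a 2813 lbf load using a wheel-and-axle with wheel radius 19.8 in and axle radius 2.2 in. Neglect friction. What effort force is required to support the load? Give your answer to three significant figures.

Wheel-and-axle MA = R/r = 19.8/2.2 = 9.
Effort = load / MA = 2813 / 9 = 312.56 lbf.

313 lbf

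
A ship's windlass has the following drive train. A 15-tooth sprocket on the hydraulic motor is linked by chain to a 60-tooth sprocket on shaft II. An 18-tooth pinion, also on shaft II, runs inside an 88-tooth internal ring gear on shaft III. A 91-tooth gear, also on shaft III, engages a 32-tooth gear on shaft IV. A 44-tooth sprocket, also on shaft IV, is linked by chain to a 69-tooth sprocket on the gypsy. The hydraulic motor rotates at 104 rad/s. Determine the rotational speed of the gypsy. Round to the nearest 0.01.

Chain: ratio = 60/15 = 4, so shaft II turns at 104 / 4 = 26 rad/s.
Internal gear: ratio = 88/18 = 4.8889, so shaft III turns at 26 / 4.8889 = 5.3182 rad/s.
Gear mesh: ratio = 32/91 = 0.35165, so shaft IV turns at 5.3182 / 0.35165 = 15.124 rad/s.
Chain: ratio = 69/44 = 1.5682, so the gypsy turns at 15.124 / 1.5682 = 9.644 rad/s.

9.64 rad/s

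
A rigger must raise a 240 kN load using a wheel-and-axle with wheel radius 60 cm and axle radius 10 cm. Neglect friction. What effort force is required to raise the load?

Wheel-and-axle MA = R/r = 60/10 = 6.
Effort = load / MA = 240 / 6 = 40 kN.

40 kN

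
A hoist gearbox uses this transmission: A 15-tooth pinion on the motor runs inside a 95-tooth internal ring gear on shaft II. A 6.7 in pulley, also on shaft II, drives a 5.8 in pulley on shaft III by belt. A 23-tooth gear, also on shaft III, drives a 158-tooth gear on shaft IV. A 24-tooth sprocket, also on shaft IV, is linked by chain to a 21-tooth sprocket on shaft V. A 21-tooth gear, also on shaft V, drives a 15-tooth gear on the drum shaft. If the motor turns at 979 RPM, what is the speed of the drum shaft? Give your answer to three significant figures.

41.6 RPM

the motor → shaft II (internal gear, 95/15): 979 ÷ 6.3333 = 154.58 RPM
shaft II → shaft III (belt, 5.8/6.7): 154.58 ÷ 0.86567 = 178.57 RPM
shaft III → shaft IV (gear mesh, 158/23): 178.57 ÷ 6.8696 = 25.994 RPM
shaft IV → shaft V (chain, 21/24): 25.994 ÷ 0.875 = 29.707 RPM
shaft V → the drum shaft (gear mesh, 15/21): 29.707 ÷ 0.71429 = 41.59 RPM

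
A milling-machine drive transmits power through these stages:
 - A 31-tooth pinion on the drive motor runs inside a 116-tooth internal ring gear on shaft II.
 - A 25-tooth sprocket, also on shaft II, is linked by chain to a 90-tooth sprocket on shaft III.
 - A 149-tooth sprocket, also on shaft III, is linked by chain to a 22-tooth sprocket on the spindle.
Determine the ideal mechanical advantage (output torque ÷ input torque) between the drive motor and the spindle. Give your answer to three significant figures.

1.99

Each stage contributes driven/driver: internal gear 116/31 = 3.7419, chain 90/25 = 3.6, chain 22/149 = 0.14765.
Overall: 3.7419 × 3.6 × 0.14765 = 1.989.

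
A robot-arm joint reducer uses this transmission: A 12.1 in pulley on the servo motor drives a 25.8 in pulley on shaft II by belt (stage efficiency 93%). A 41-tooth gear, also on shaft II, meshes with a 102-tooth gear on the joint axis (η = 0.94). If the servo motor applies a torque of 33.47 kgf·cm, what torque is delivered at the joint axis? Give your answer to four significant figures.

belt 25.8/12.1 = 2.1322 → τ = 33.47·2.1322·0.93 = 66.37 kgf·cm
gear mesh 102/41 = 2.4878 → τ = 66.37·2.4878·0.94 = 155.21 kgf·cm

155.2 kgf·cm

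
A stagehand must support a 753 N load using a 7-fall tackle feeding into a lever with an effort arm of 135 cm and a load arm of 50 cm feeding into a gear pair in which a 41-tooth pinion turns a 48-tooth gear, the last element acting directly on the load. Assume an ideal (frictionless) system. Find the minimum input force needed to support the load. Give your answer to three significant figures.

34.0 N

Block-and-tackle MA = number of supporting rope parts = 7.
Lever MA = effort arm / load arm = 135/50 = 2.7.
Gear pair MA = 48/41 = 1.1707.
Combined ideal MA = 7 × 2.7 × 1.1707 = 22.127.
Effort = load / MA = 753 / 22.127 = 34.031 N.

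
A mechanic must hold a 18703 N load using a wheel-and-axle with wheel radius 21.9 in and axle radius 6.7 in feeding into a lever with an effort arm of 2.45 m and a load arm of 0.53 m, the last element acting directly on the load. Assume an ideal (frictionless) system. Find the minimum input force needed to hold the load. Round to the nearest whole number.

1238 N

Wheel-and-axle MA = R/r = 21.9/6.7 = 3.2687.
Lever MA = effort arm / load arm = 2.45/0.53 = 4.6226.
Combined ideal MA = 3.2687 × 4.6226 = 15.11.
Effort = load / MA = 18703 / 15.11 = 1237.8 N.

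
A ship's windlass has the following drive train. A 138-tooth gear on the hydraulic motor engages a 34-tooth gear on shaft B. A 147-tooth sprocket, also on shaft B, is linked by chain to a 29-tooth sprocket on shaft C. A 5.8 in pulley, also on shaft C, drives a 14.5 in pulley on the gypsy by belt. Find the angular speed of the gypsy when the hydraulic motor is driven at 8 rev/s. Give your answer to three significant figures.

65.8 rev/s

Gear mesh: ratio = 34/138 = 0.24638, so shaft B turns at 8 / 0.24638 = 32.471 rev/s.
Chain: ratio = 29/147 = 0.19728, so shaft C turns at 32.471 / 0.19728 = 164.59 rev/s.
Belt: ratio = 14.5/5.8 = 2.5, so the gypsy turns at 164.59 / 2.5 = 65.837 rev/s.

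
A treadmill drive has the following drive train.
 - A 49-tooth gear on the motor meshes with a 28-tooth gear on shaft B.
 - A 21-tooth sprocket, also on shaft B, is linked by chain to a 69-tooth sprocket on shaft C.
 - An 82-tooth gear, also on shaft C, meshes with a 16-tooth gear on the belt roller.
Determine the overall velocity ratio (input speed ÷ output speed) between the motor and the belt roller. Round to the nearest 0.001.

Each stage contributes driven/driver: gear mesh 28/49 = 0.57143, chain 69/21 = 3.2857, gear mesh 16/82 = 0.19512.
Overall: 0.57143 × 3.2857 × 0.19512 = 0.36635.

0.366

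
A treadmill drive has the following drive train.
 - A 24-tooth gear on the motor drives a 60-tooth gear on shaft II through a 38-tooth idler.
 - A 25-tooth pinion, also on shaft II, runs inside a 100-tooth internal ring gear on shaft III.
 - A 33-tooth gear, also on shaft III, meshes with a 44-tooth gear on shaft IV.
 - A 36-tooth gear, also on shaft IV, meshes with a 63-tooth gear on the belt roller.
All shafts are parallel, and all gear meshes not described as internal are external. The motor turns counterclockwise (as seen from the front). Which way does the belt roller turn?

counterclockwise

the motor → shaft II: driver → idler → driven is 2 external meshes, 2 reversals → CCW.
shaft II → shaft III: internal mesh, same direction → CCW.
shaft III → shaft IV: external mesh, 1 reversal → CW.
shaft IV → the belt roller: external mesh, 1 reversal → CCW.
4 reversals in total — an even number — so the belt roller turns the same way as the motor.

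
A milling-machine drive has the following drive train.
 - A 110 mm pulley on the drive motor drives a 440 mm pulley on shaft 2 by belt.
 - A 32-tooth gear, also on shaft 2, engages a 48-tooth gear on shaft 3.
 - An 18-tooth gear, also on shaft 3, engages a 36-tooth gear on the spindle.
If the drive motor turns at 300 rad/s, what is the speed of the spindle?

25 rad/s

the drive motor → shaft 2 (belt, 440/110): 300 ÷ 4 = 75 rad/s
shaft 2 → shaft 3 (gear mesh, 48/32): 75 ÷ 1.5 = 50 rad/s
shaft 3 → the spindle (gear mesh, 36/18): 50 ÷ 2 = 25 rad/s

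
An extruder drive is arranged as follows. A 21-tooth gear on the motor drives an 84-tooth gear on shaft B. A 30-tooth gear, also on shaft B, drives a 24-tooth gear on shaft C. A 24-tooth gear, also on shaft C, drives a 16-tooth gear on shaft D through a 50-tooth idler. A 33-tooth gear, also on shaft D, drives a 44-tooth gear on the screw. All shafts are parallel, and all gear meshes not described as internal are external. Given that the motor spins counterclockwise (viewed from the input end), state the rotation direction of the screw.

the motor → shaft B: external mesh, 1 reversal → CW.
shaft B → shaft C: external mesh, 1 reversal → CCW.
shaft C → shaft D: driver → idler → driven is 2 external meshes, 2 reversals → CCW.
shaft D → the screw: external mesh, 1 reversal → CW.
5 reversals in total — an odd number — so the screw turns opposite to the motor.

clockwise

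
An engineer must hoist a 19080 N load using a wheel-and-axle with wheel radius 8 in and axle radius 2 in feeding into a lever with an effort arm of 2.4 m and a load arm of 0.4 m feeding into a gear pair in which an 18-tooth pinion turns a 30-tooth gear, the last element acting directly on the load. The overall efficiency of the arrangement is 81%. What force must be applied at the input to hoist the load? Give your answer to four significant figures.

Wheel-and-axle MA = R/r = 8/2 = 4.
Lever MA = effort arm / load arm = 2.4/0.4 = 6.
Gear pair MA = 30/18 = 1.6667.
Combined ideal MA = 4 × 6 × 1.6667 = 40.
Actual MA = 40 × 0.81 = 32.4.
Effort = load / actual MA = 19080 / 32.4 = 588.89 N.

588.9 N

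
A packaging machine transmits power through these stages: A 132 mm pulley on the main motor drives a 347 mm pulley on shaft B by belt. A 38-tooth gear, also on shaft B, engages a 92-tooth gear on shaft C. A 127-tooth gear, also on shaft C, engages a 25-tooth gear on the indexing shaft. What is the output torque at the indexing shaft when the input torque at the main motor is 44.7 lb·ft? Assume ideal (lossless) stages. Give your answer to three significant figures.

belt 347/132 = 2.6288 → τ = 44.7·2.6288 = 117.51 lb·ft
gear mesh 92/38 = 2.4211 → τ = 117.51·2.4211 = 284.49 lb·ft
gear mesh 25/127 = 0.19685 → τ = 284.49·0.19685 = 56.002 lb·ft

56.0 lb·ft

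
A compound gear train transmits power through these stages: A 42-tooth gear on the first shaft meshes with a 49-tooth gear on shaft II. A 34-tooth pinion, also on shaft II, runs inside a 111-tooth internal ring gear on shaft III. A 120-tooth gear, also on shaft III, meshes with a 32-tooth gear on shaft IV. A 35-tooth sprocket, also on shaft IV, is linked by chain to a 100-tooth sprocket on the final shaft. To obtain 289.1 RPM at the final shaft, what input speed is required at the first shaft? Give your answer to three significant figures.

Overall ratio R = 1.1667 × 3.2647 × 0.26667 × 2.8571 = 2.902.
Required input speed = output speed × R = 289.1 × 2.902 = 838.96 RPM.

839 RPM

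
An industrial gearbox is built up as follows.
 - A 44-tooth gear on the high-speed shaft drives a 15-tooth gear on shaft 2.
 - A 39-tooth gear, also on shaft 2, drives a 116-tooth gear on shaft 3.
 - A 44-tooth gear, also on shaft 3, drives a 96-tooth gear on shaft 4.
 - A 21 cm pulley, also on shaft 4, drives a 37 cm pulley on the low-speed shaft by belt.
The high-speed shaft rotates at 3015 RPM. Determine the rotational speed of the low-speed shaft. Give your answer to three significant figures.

gear mesh 15/44 = 0.34091 → 3015/0.34091 = 8844 RPM
gear mesh 116/39 = 2.9744 → 8844/2.9744 = 2973.4 RPM
gear mesh 96/44 = 2.1818 → 2973.4/2.1818 = 1362.8 RPM
belt 37/21 = 1.7619 → 1362.8/1.7619 = 773.49 RPM

773 RPM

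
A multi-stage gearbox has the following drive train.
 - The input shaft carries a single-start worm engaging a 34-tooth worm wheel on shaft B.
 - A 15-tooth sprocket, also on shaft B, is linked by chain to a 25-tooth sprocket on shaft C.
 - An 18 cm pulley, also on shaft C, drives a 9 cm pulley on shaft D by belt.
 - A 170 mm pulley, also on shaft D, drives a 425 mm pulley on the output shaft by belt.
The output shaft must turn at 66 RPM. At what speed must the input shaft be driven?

4675 RPM

Overall ratio R = 34 × 1.6667 × 0.5 × 2.5 = 70.833.
Required input speed = output speed × R = 66 × 70.833 = 4675 RPM.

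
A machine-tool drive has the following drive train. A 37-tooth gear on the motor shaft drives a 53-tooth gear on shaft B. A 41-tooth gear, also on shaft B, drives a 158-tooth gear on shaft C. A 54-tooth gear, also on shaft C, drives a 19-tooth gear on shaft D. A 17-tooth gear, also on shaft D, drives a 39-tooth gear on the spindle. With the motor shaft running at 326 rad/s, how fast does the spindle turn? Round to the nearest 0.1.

73.2 rad/s

gear mesh 53/37 = 1.4324 → 326/1.4324 = 227.58 rad/s
gear mesh 158/41 = 3.8537 → 227.58/3.8537 = 59.057 rad/s
gear mesh 19/54 = 0.35185 → 59.057/0.35185 = 167.85 rad/s
gear mesh 39/17 = 2.2941 → 167.85/2.2941 = 73.164 rad/s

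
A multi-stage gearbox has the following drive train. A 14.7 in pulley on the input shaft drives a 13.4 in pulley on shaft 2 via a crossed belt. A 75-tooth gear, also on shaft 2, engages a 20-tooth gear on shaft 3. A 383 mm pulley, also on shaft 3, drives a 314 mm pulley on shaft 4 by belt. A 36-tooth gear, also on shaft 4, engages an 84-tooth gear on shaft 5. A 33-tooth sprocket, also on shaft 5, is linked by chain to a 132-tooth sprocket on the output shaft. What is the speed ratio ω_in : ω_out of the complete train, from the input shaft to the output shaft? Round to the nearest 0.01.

Each stage contributes driven/driver: belt 13.4/14.7 = 0.91156, gear mesh 20/75 = 0.26667, belt 314/383 = 0.81984, gear mesh 84/36 = 2.3333, chain 132/33 = 4.
Overall: 0.91156 × 0.26667 × 0.81984 × 2.3333 × 4 = 1.86.

1.86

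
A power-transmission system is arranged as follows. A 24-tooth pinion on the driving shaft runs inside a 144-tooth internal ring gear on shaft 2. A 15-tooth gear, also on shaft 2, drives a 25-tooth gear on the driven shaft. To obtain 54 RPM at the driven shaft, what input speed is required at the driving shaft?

540 RPM

Overall ratio R = 6 × 1.6667 = 10.
Required input speed = output speed × R = 54 × 10 = 540 RPM.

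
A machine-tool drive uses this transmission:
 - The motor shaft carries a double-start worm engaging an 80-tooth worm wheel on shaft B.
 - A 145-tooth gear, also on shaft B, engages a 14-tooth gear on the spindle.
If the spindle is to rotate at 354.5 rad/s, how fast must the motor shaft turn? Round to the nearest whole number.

1369 rad/s

Overall ratio R = 40 × 0.096552 = 3.8621.
Required input speed = output speed × R = 354.5 × 3.8621 = 1369.1 rad/s.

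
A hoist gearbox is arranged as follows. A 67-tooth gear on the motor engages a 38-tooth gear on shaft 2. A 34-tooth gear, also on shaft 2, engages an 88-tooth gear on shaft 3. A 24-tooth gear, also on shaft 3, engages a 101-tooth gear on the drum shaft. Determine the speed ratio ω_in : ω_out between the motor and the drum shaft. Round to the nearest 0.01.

6.18

Each stage contributes driven/driver: gear mesh 38/67 = 0.56716, gear mesh 88/34 = 2.5882, gear mesh 101/24 = 4.2083.
Overall: 0.56716 × 2.5882 × 4.2083 = 6.1776.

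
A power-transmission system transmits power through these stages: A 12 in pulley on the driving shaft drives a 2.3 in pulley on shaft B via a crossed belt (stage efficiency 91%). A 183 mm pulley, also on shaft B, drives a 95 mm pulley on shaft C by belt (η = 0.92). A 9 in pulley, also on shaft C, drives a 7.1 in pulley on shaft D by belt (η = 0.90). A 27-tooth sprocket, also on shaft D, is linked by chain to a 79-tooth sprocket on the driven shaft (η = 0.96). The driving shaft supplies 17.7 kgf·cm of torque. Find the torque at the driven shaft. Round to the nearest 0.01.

2.94 kgf·cm

After the belt (2.3/12): 17.7 × 0.19167 × 0.91 = 3.0872 kgf·cm
After the belt (95/183): 3.0872 × 0.51913 × 0.92 = 1.4744 kgf·cm
After the belt (7.1/9): 1.4744 × 0.78889 × 0.90 = 1.0468 kgf·cm
After the chain (79/27): 1.0468 × 2.9259 × 0.96 = 2.9405 kgf·cm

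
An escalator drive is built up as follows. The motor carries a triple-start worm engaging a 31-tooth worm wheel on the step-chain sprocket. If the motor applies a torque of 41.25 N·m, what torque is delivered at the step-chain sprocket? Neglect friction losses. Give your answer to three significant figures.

426 N·m

After the worm (31/3): 41.25 × 10.333 = 426.25 N·m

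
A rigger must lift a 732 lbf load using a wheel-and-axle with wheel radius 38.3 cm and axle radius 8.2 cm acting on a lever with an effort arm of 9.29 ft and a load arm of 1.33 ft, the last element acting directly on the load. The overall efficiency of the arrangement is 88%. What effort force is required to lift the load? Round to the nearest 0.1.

Wheel-and-axle MA = R/r = 38.3/8.2 = 4.6707.
Lever MA = effort arm / load arm = 9.29/1.33 = 6.985.
Combined ideal MA = 4.6707 × 6.985 = 32.625.
Actual MA = 32.625 × 0.88 = 28.71.
Effort = load / actual MA = 732 / 28.71 = 25.496 lbf.

25.5 lbf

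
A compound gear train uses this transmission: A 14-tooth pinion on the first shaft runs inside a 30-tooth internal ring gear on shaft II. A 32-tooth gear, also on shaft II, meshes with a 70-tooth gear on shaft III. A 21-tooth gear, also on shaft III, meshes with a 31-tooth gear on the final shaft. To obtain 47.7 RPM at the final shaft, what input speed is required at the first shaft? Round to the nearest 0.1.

330.1 RPM

Overall ratio R = 2.1429 × 2.1875 × 1.4762 = 6.9196.
Required input speed = output speed × R = 47.7 × 6.9196 = 330.07 RPM.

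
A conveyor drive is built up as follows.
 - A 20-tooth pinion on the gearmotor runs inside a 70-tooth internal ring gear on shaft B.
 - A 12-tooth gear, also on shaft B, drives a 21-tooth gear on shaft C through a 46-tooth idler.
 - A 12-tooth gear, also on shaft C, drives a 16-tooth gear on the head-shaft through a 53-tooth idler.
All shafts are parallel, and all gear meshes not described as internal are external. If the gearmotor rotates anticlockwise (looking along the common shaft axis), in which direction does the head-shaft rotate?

anticlockwise

the gearmotor → shaft B: internal mesh, same direction → CCW.
shaft B → shaft C: driver → idler → driven is 2 external meshes, 2 reversals → CCW.
shaft C → the head-shaft: driver → idler → driven is 2 external meshes, 2 reversals → CCW.
4 reversals in total — an even number — so the head-shaft turns the same way as the gearmotor.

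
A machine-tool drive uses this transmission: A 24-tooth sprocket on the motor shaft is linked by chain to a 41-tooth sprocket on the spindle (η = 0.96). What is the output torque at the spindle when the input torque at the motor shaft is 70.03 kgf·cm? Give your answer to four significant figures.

Chain: ratio = 41/24 = 1.7083; torque at the spindle = 70.03 × 1.7083 × 0.96 = 114.85 kgf·cm.

114.8 kgf·cm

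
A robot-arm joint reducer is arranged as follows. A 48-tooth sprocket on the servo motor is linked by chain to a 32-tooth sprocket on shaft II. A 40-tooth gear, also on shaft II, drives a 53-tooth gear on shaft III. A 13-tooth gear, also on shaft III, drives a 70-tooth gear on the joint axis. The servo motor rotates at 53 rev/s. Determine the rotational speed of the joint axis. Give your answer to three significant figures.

11.1 rev/s

Chain: ratio = 32/48 = 0.66667, so shaft II turns at 53 / 0.66667 = 79.5 rev/s.
Gear mesh: ratio = 53/40 = 1.325, so shaft III turns at 79.5 / 1.325 = 60 rev/s.
Gear mesh: ratio = 70/13 = 5.3846, so the joint axis turns at 60 / 5.3846 = 11.143 rev/s.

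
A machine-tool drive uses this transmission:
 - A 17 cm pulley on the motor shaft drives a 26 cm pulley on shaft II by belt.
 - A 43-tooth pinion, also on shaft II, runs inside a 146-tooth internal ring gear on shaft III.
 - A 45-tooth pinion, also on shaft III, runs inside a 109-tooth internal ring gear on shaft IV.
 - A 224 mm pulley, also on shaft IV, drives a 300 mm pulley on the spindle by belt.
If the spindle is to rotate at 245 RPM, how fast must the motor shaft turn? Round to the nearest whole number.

4127 RPM

Overall ratio R = 1.5294 × 3.3953 × 2.4222 × 1.3393 = 16.846.
Required input speed = output speed × R = 245 × 16.846 = 4127.3 RPM.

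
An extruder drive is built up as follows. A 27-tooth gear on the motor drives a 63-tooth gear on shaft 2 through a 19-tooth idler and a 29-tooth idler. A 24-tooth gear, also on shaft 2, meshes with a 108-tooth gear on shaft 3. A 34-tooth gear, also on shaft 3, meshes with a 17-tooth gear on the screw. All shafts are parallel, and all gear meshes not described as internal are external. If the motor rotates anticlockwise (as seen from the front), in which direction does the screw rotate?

the motor → shaft 2: driver → idler → idler → driven is 3 external meshes, 3 reversals → CW.
shaft 2 → shaft 3: external mesh, 1 reversal → CCW.
shaft 3 → the screw: external mesh, 1 reversal → CW.
5 reversals in total — an odd number — so the screw turns opposite to the motor.

clockwise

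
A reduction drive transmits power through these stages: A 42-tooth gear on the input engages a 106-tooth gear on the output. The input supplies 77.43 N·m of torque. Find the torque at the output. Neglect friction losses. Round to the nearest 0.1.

195.4 N·m

After the gear mesh (106/42): 77.43 × 2.5238 = 195.42 N·m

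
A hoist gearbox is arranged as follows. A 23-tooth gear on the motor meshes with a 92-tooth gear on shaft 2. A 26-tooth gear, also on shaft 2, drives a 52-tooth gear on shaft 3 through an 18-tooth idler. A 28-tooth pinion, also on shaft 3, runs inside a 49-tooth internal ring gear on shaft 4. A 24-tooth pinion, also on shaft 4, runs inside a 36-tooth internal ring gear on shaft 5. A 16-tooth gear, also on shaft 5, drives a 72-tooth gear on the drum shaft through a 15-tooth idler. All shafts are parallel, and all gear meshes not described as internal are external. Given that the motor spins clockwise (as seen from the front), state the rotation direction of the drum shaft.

counterclockwise

the motor → shaft 2: external mesh, 1 reversal → CCW.
shaft 2 → shaft 3: driver → idler → driven is 2 external meshes, 2 reversals → CCW.
shaft 3 → shaft 4: internal mesh, same direction → CCW.
shaft 4 → shaft 5: internal mesh, same direction → CCW.
shaft 5 → the drum shaft: driver → idler → driven is 2 external meshes, 2 reversals → CCW.
5 reversals in total — an odd number — so the drum shaft turns opposite to the motor.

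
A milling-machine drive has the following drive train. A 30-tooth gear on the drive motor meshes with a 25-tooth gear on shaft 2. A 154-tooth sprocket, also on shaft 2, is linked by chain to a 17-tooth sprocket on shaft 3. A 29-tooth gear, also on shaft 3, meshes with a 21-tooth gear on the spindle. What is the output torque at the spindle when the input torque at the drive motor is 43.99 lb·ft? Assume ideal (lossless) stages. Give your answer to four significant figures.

2.930 lb·ft

Gear mesh: ratio = 25/30 = 0.83333; torque at shaft 2 = 43.99 × 0.83333 = 36.658 lb·ft.
Chain: ratio = 17/154 = 0.11039; torque at shaft 3 = 36.658 × 0.11039 = 4.0467 lb·ft.
Gear mesh: ratio = 21/29 = 0.72414; torque at the spindle = 4.0467 × 0.72414 = 2.9304 lb·ft.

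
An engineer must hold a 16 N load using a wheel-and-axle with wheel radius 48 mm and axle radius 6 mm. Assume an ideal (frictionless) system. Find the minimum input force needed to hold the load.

2 N

Wheel-and-axle MA = R/r = 48/6 = 8.
Effort = load / MA = 16 / 8 = 2 N.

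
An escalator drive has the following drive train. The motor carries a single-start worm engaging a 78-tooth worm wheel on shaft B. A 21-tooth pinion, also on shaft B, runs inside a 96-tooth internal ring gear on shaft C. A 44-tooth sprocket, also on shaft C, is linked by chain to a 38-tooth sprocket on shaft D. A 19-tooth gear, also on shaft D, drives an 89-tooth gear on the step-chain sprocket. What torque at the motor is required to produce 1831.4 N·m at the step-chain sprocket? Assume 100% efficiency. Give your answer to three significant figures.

Overall ratio R = 78 × 4.5714 × 0.86364 × 4.6842 = 1442.5.
Input torque = output torque / R = 1831.4 / 1442.5 = 1.2696 N·m.

1.27 N·m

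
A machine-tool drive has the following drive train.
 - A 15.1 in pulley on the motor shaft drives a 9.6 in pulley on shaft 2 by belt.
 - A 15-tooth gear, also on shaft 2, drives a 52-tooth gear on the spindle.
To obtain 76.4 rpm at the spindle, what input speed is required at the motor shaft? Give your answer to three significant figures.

168 rpm

Overall ratio R = 0.63576 × 3.4667 = 2.204.
Required input speed = output speed × R = 76.4 × 2.204 = 168.38 rpm.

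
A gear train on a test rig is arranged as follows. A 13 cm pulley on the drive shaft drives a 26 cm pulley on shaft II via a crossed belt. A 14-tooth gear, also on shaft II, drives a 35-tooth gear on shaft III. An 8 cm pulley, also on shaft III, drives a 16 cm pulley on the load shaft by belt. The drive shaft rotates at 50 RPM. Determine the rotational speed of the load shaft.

5 RPM

the drive shaft → shaft II (belt, 26/13): 50 ÷ 2 = 25 RPM
shaft II → shaft III (gear mesh, 35/14): 25 ÷ 2.5 = 10 RPM
shaft III → the load shaft (belt, 16/8): 10 ÷ 2 = 5 RPM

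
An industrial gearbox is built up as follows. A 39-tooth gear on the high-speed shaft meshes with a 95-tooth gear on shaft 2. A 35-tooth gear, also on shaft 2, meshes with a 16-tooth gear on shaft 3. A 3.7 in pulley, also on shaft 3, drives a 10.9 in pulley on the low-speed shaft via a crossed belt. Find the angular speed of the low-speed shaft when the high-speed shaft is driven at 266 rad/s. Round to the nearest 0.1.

Gear mesh: ratio = 95/39 = 2.4359, so shaft 2 turns at 266 / 2.4359 = 109.2 rad/s.
Gear mesh: ratio = 16/35 = 0.45714, so shaft 3 turns at 109.2 / 0.45714 = 238.88 rad/s.
Belt: ratio = 10.9/3.7 = 2.9459, so the low-speed shaft turns at 238.88 / 2.9459 = 81.086 rad/s.

81.1 rad/s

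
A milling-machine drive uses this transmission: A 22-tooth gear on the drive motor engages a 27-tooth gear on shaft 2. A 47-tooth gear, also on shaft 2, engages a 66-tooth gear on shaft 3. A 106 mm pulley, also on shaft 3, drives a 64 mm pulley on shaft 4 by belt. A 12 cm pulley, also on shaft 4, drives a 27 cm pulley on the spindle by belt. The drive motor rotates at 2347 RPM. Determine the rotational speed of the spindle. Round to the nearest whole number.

the drive motor → shaft 2 (gear mesh, 27/22): 2347 ÷ 1.2273 = 1912.4 RPM
shaft 2 → shaft 3 (gear mesh, 66/47): 1912.4 ÷ 1.4043 = 1361.8 RPM
shaft 3 → shaft 4 (belt, 64/106): 1361.8 ÷ 0.60377 = 2255.5 RPM
shaft 4 → the spindle (belt, 27/12): 2255.5 ÷ 2.25 = 1002.5 RPM

1002 RPM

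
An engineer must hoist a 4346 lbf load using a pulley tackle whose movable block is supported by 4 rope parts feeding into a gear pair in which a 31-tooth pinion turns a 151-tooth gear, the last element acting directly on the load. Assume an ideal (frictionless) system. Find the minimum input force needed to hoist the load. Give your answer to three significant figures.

Block-and-tackle MA = number of supporting rope parts = 4.
Gear pair MA = 151/31 = 4.871.
Combined ideal MA = 4 × 4.871 = 19.484.
Effort = load / MA = 4346 / 19.484 = 223.06 lbf.

223 lbf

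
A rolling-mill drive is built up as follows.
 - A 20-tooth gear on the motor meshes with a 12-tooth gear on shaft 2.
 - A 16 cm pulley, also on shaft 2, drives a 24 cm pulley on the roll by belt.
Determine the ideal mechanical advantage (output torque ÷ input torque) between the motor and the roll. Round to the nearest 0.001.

0.900

Each stage contributes driven/driver: gear mesh 12/20 = 0.6, belt 24/16 = 1.5.
Overall: 0.6 × 1.5 = 0.9.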